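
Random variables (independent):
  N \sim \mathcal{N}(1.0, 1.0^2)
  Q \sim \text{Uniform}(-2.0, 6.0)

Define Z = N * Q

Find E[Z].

For independent RVs: E[XY] = E[X]*E[Y]
E[N] = 1
E[Q] = 2
E[Z] = 1 * 2 = 2

2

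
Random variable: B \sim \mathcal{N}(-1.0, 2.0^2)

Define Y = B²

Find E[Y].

E[B²] = Var(B) + (E[B])² = 4 + 1 = 5

5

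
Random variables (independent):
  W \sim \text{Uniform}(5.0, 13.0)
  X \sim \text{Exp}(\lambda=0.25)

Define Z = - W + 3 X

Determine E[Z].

E[Z] = -1*E[W] + 3*E[X]
E[W] = 9
E[X] = 4
E[Z] = -1*9 + 3*4 = 3

3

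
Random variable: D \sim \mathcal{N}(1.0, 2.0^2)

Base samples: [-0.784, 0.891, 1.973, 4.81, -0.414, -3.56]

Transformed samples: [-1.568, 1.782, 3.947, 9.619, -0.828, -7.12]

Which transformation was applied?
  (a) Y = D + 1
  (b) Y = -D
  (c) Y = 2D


Checking option (c) Y = 2D:
  D = -0.784 -> Y = -1.568 ✓
  D = 0.891 -> Y = 1.782 ✓
  D = 1.973 -> Y = 3.947 ✓
All samples match this transformation.

(c) 2D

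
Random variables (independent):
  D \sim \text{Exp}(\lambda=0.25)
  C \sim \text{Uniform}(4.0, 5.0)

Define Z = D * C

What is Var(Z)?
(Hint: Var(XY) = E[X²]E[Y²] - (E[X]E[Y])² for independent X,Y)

Var(XY) = E[X²]E[Y²] - (E[X]E[Y])²
E[D] = 4, Var(D) = 16
E[C] = 4.5, Var(C) = 0.083333333
E[D²] = 16 + 4² = 32
E[C²] = 0.083333333 + 4.5² = 20.333333
Var(Z) = 32*20.333333 - (4*4.5)²
= 650.66667 - 324 = 326.66667

326.66667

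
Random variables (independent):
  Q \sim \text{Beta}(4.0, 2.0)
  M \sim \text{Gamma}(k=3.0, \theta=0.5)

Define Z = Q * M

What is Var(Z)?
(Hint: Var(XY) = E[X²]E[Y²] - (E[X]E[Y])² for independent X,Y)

Var(XY) = E[X²]E[Y²] - (E[X]E[Y])²
E[Q] = 0.66666667, Var(Q) = 0.031746032
E[M] = 1.5, Var(M) = 0.75
E[Q²] = 0.031746032 + 0.66666667² = 0.47619048
E[M²] = 0.75 + 1.5² = 3
Var(Z) = 0.47619048*3 - (0.66666667*1.5)²
= 1.4285714 - 1 = 0.42857143

0.42857143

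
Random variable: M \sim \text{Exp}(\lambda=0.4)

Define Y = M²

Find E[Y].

E[M²] = Var(M) + (E[M])² = 6.25 + 6.25 = 12.5

12.5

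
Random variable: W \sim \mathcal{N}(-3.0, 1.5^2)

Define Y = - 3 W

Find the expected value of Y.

For Y = -3W:
E[Y] = -3 * E[W]
E[W] = -3.0 = -3
E[Y] = -3 * (-3) = 9

9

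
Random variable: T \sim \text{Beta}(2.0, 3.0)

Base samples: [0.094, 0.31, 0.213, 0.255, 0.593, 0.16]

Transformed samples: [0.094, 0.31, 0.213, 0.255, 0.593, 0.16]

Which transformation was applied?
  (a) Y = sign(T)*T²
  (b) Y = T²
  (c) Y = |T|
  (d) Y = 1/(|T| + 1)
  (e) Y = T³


Checking option (c) Y = |T|:
  T = 0.094 -> Y = 0.094 ✓
  T = 0.31 -> Y = 0.31 ✓
  T = 0.213 -> Y = 0.213 ✓
All samples match this transformation.

(c) |T|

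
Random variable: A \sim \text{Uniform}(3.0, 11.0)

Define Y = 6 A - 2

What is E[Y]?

For Y = 6A - 2:
E[Y] = 6 * E[A] - 2
E[A] = (3 + 11)/2 = 7
E[Y] = 6 * 7 - 2 = 40

40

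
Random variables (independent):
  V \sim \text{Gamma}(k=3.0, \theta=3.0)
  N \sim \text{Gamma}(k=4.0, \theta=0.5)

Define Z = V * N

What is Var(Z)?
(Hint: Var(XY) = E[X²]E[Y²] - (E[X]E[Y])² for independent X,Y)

Var(XY) = E[X²]E[Y²] - (E[X]E[Y])²
E[V] = 9, Var(V) = 27
E[N] = 2, Var(N) = 1
E[V²] = 27 + 9² = 108
E[N²] = 1 + 2² = 5
Var(Z) = 108*5 - (9*2)²
= 540 - 324 = 216

216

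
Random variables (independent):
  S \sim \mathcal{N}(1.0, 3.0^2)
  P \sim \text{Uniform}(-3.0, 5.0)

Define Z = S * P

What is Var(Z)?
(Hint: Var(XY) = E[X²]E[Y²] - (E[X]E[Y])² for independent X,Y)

Var(XY) = E[X²]E[Y²] - (E[X]E[Y])²
E[S] = 1, Var(S) = 9
E[P] = 1, Var(P) = 5.3333333
E[S²] = 9 + 1² = 10
E[P²] = 5.3333333 + 1² = 6.3333333
Var(Z) = 10*6.3333333 - (1*1)²
= 63.333333 - 1 = 62.333333

62.333333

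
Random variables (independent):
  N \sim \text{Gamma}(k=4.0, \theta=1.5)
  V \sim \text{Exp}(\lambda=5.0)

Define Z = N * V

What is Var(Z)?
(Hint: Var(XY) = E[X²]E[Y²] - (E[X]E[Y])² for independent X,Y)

Var(XY) = E[X²]E[Y²] - (E[X]E[Y])²
E[N] = 6, Var(N) = 9
E[V] = 0.2, Var(V) = 0.04
E[N²] = 9 + 6² = 45
E[V²] = 0.04 + 0.2² = 0.08
Var(Z) = 45*0.08 - (6*0.2)²
= 3.6 - 1.44 = 2.16

2.16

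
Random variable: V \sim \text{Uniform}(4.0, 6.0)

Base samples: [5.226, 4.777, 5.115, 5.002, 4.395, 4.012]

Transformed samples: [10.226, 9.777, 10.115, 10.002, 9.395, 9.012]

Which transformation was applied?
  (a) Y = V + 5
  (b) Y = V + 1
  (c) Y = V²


Checking option (a) Y = V + 5:
  V = 5.226 -> Y = 10.226 ✓
  V = 4.777 -> Y = 9.777 ✓
  V = 5.115 -> Y = 10.115 ✓
All samples match this transformation.

(a) V + 5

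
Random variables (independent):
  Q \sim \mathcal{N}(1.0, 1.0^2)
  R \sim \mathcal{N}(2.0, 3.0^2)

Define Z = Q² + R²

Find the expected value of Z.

E[Z] = E[Q²] + E[R²]
E[Q²] = Var(Q) + E[Q]² = 1 + 1 = 2
E[R²] = Var(R) + E[R]² = 9 + 4 = 13
E[Z] = 2 + 13 = 15

15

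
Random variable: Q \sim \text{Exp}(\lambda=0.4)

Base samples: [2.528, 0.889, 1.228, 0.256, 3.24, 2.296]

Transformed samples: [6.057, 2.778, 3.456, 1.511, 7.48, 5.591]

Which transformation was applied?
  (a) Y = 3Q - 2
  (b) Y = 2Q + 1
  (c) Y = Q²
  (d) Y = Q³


Checking option (b) Y = 2Q + 1:
  Q = 2.528 -> Y = 6.057 ✓
  Q = 0.889 -> Y = 2.778 ✓
  Q = 1.228 -> Y = 3.456 ✓
All samples match this transformation.

(b) 2Q + 1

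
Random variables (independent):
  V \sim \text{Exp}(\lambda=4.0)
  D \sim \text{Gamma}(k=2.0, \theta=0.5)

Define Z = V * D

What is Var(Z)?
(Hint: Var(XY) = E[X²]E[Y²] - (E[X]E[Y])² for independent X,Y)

Var(XY) = E[X²]E[Y²] - (E[X]E[Y])²
E[V] = 0.25, Var(V) = 0.0625
E[D] = 1, Var(D) = 0.5
E[V²] = 0.0625 + 0.25² = 0.125
E[D²] = 0.5 + 1² = 1.5
Var(Z) = 0.125*1.5 - (0.25*1)²
= 0.1875 - 0.0625 = 0.125

0.125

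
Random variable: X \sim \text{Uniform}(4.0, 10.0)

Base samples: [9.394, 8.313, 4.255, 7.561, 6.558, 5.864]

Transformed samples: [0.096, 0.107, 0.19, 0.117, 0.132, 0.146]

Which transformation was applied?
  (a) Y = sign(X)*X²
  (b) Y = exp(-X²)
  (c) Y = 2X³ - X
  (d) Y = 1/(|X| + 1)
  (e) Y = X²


Checking option (d) Y = 1/(|X| + 1):
  X = 9.394 -> Y = 0.096 ✓
  X = 8.313 -> Y = 0.107 ✓
  X = 4.255 -> Y = 0.19 ✓
All samples match this transformation.

(d) 1/(|X| + 1)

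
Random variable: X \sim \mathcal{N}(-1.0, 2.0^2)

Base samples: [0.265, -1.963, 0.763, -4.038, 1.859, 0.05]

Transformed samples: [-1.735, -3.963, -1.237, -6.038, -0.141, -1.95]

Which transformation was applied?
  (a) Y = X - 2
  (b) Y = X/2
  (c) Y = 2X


Checking option (a) Y = X - 2:
  X = 0.265 -> Y = -1.735 ✓
  X = -1.963 -> Y = -3.963 ✓
  X = 0.763 -> Y = -1.237 ✓
All samples match this transformation.

(a) X - 2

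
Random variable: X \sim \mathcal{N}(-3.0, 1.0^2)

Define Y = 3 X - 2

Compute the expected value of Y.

For Y = 3X - 2:
E[Y] = 3 * E[X] - 2
E[X] = -3.0 = -3
E[Y] = 3 * (-3) - 2 = -11

-11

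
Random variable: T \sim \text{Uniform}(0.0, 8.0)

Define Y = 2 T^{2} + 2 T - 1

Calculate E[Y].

E[Y] = 2*E[T²] + 2*E[T] - 1
E[T] = 4
E[T²] = Var(T) + (E[T])² = 5.3333333 + 16 = 21.333333
E[Y] = 2*21.333333 + 2*4 - 1 = 49.666667

49.666667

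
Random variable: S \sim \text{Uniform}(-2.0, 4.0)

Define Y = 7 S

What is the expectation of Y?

For Y = 7S:
E[Y] = 7 * E[S]
E[S] = (-2 + 4)/2 = 1
E[Y] = 7 * 1 = 7

7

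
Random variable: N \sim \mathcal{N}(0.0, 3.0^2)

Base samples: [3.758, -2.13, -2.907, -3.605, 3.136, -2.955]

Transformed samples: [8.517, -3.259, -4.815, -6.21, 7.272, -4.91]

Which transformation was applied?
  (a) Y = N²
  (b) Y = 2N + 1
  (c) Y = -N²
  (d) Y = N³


Checking option (b) Y = 2N + 1:
  N = 3.758 -> Y = 8.517 ✓
  N = -2.13 -> Y = -3.259 ✓
  N = -2.907 -> Y = -4.815 ✓
All samples match this transformation.

(b) 2N + 1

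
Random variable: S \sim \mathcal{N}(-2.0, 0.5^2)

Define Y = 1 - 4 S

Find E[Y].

For Y = -4S + 1:
E[Y] = -4 * E[S] + 1
E[S] = -2.0 = -2
E[Y] = -4 * (-2) + 1 = 9

9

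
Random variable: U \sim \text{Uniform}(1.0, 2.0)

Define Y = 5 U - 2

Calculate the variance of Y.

For Y = aU + b: Var(Y) = a² * Var(U)
Var(U) = (2 - 1)^2/12 = 0.083333333
Var(Y) = 5² * 0.083333333 = 25 * 0.083333333 = 2.0833333

2.0833333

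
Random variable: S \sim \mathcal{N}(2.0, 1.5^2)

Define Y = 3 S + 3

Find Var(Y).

For Y = aS + b: Var(Y) = a² * Var(S)
Var(S) = 1.5^2 = 2.25
Var(Y) = 3² * 2.25 = 9 * 2.25 = 20.25

20.25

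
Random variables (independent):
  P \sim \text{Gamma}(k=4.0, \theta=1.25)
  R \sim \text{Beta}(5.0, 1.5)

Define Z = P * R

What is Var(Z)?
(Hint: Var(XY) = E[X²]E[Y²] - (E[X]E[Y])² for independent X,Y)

Var(XY) = E[X²]E[Y²] - (E[X]E[Y])²
E[P] = 5, Var(P) = 6.25
E[R] = 0.76923077, Var(R) = 0.023668639
E[P²] = 6.25 + 5² = 31.25
E[R²] = 0.023668639 + 0.76923077² = 0.61538462
Var(Z) = 31.25*0.61538462 - (5*0.76923077)²
= 19.230769 - 14.792899 = 4.4378698

4.4378698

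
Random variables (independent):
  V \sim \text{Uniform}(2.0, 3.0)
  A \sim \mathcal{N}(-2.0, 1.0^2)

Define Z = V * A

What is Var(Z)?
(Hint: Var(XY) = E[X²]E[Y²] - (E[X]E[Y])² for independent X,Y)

Var(XY) = E[X²]E[Y²] - (E[X]E[Y])²
E[V] = 2.5, Var(V) = 0.083333333
E[A] = -2, Var(A) = 1
E[V²] = 0.083333333 + 2.5² = 6.3333333
E[A²] = 1 + (-2)² = 5
Var(Z) = 6.3333333*5 - (2.5*(-2))²
= 31.666667 - 25 = 6.6666667

6.6666667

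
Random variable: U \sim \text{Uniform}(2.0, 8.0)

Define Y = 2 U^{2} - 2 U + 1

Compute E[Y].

E[Y] = 2*E[U²] - 2*E[U] + 1
E[U] = 5
E[U²] = Var(U) + (E[U])² = 3 + 25 = 28
E[Y] = 2*28 - 2*5 + 1 = 47

47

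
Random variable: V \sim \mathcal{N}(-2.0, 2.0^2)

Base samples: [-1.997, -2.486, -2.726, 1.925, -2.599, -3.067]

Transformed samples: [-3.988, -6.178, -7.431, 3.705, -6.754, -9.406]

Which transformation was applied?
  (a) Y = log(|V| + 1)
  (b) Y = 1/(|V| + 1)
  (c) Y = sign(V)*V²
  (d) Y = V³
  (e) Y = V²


Checking option (c) Y = sign(V)*V²:
  V = -1.997 -> Y = -3.988 ✓
  V = -2.486 -> Y = -6.178 ✓
  V = -2.726 -> Y = -7.431 ✓
All samples match this transformation.

(c) sign(V)*V²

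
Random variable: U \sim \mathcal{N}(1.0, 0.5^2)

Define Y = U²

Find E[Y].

Using E[X²] = Var(X) + (E[X])²:
E[U] = 1
Var(U) = 0.5^2 = 0.25
E[U²] = 0.25 + 1² = 0.25 + 1 = 1.25

1.25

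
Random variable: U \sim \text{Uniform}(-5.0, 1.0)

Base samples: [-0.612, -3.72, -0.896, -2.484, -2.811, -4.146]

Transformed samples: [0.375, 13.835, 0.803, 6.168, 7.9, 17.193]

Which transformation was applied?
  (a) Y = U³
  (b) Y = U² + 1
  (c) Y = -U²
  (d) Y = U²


Checking option (d) Y = U²:
  U = -0.612 -> Y = 0.375 ✓
  U = -3.72 -> Y = 13.835 ✓
  U = -0.896 -> Y = 0.803 ✓
All samples match this transformation.

(d) U²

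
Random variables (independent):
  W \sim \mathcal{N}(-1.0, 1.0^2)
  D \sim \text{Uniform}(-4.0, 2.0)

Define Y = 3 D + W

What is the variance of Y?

For independent RVs: Var(aX + bY) = a²Var(X) + b²Var(Y)
Var(W) = 1
Var(D) = 3
Var(Y) = 1²*1 + 3²*3
= 1*1 + 9*3 = 28

28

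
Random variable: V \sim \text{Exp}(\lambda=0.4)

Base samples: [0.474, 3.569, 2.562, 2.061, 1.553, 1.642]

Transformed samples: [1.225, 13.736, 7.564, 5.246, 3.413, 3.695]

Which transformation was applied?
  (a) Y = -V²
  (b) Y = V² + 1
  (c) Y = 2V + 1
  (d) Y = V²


Checking option (b) Y = V² + 1:
  V = 0.474 -> Y = 1.225 ✓
  V = 3.569 -> Y = 13.736 ✓
  V = 2.562 -> Y = 7.564 ✓
All samples match this transformation.

(b) V² + 1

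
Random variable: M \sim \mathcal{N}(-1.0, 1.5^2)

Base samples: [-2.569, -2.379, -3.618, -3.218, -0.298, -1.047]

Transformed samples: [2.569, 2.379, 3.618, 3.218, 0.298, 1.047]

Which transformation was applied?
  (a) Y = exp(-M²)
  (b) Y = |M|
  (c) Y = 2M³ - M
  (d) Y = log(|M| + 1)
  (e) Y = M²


Checking option (b) Y = |M|:
  M = -2.569 -> Y = 2.569 ✓
  M = -2.379 -> Y = 2.379 ✓
  M = -3.618 -> Y = 3.618 ✓
All samples match this transformation.

(b) |M|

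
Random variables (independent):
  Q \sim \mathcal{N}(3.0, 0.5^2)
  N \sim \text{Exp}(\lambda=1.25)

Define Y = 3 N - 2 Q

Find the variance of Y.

For independent RVs: Var(aX + bY) = a²Var(X) + b²Var(Y)
Var(Q) = 0.25
Var(N) = 0.64
Var(Y) = (-2)²*0.25 + 3²*0.64
= 4*0.25 + 9*0.64 = 6.76

6.76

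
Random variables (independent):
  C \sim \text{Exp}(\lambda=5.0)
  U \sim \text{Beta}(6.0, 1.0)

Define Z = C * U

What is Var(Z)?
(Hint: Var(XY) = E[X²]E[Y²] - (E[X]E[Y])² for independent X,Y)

Var(XY) = E[X²]E[Y²] - (E[X]E[Y])²
E[C] = 0.2, Var(C) = 0.04
E[U] = 0.85714286, Var(U) = 0.015306122
E[C²] = 0.04 + 0.2² = 0.08
E[U²] = 0.015306122 + 0.85714286² = 0.75
Var(Z) = 0.08*0.75 - (0.2*0.85714286)²
= 0.06 - 0.029387755 = 0.030612245

0.030612245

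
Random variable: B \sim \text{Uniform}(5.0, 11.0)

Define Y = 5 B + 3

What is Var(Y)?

For Y = aB + b: Var(Y) = a² * Var(B)
Var(B) = (11 - 5)^2/12 = 3
Var(Y) = 5² * 3 = 25 * 3 = 75

75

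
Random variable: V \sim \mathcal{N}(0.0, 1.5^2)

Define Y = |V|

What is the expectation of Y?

For X ~ N(0, 1.5²), E[|X|] = sigma * sqrt(2/pi)
= 1.5 * sqrt(2/pi) = 1.1968268

1.1968268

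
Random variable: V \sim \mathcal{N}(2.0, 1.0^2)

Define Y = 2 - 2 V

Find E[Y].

For Y = -2V + 2:
E[Y] = -2 * E[V] + 2
E[V] = 2.0 = 2
E[Y] = -2 * 2 + 2 = -2

-2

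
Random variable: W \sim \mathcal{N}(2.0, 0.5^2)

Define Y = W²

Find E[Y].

E[W²] = Var(W) + (E[W])² = 0.25 + 4 = 4.25

4.25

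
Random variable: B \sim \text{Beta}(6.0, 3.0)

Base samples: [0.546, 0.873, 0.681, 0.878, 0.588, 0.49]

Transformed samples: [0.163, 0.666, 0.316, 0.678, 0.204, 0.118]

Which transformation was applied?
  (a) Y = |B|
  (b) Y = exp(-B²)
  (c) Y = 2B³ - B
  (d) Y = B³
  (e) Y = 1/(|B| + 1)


Checking option (d) Y = B³:
  B = 0.546 -> Y = 0.163 ✓
  B = 0.873 -> Y = 0.666 ✓
  B = 0.681 -> Y = 0.316 ✓
All samples match this transformation.

(d) B³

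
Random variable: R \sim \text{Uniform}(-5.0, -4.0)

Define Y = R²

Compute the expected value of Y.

Using E[X²] = Var(X) + (E[X])²:
E[R] = -4.5
Var(R) = (-4 + 5)^2/12 = 0.083333333
E[R²] = 0.083333333 + (-4.5)² = 0.083333333 + 20.25 = 20.333333

20.333333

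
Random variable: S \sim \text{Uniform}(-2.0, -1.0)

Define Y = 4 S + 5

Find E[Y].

For Y = 4S + 5:
E[Y] = 4 * E[S] + 5
E[S] = (-2 - 1)/2 = -1.5
E[Y] = 4 * (-1.5) + 5 = -1

-1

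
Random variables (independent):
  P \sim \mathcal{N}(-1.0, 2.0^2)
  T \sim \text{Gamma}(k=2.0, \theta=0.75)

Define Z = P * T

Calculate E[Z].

For independent RVs: E[XY] = E[X]*E[Y]
E[P] = -1
E[T] = 1.5
E[Z] = -1 * 1.5 = -1.5

-1.5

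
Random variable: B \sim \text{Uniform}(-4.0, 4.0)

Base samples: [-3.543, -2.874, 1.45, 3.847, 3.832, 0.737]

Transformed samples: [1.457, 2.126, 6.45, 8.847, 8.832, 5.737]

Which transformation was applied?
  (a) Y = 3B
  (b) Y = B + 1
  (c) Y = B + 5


Checking option (c) Y = B + 5:
  B = -3.543 -> Y = 1.457 ✓
  B = -2.874 -> Y = 2.126 ✓
  B = 1.45 -> Y = 6.45 ✓
All samples match this transformation.

(c) B + 5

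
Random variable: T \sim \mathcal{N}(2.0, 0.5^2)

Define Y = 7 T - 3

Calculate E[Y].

For Y = 7T - 3:
E[Y] = 7 * E[T] - 3
E[T] = 2.0 = 2
E[Y] = 7 * 2 - 3 = 11

11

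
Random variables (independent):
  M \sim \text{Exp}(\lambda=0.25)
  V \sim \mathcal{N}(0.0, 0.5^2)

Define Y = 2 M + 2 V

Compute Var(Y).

For independent RVs: Var(aX + bY) = a²Var(X) + b²Var(Y)
Var(M) = 16
Var(V) = 0.25
Var(Y) = 2²*16 + 2²*0.25
= 4*16 + 4*0.25 = 65

65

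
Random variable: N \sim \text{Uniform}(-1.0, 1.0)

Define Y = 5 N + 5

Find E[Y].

For Y = 5N + 5:
E[Y] = 5 * E[N] + 5
E[N] = (-1 + 1)/2 = 0
E[Y] = 5 * 0 + 5 = 5

5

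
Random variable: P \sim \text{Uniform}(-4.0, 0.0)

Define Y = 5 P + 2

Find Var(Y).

For Y = aP + b: Var(Y) = a² * Var(P)
Var(P) = (0 + 4)^2/12 = 1.3333333
Var(Y) = 5² * 1.3333333 = 25 * 1.3333333 = 33.333333

33.333333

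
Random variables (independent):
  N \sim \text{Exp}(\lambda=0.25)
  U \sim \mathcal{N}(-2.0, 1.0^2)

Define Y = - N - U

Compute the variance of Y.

For independent RVs: Var(aX + bY) = a²Var(X) + b²Var(Y)
Var(N) = 16
Var(U) = 1
Var(Y) = (-1)²*16 + (-1)²*1
= 1*16 + 1*1 = 17

17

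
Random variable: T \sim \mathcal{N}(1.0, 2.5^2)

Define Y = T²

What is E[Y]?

E[T²] = Var(T) + (E[T])² = 6.25 + 1 = 7.25

7.25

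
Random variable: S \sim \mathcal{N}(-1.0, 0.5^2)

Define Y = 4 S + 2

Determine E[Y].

For Y = 4S + 2:
E[Y] = 4 * E[S] + 2
E[S] = -1.0 = -1
E[Y] = 4 * (-1) + 2 = -2

-2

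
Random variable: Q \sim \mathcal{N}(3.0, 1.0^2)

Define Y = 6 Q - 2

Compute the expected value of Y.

For Y = 6Q - 2:
E[Y] = 6 * E[Q] - 2
E[Q] = 3.0 = 3
E[Y] = 6 * 3 - 2 = 16

16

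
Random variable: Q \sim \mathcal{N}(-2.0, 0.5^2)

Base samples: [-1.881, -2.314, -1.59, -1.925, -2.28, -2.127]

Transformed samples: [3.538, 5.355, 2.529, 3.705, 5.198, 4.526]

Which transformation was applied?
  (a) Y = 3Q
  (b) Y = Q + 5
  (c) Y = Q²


Checking option (c) Y = Q²:
  Q = -1.881 -> Y = 3.538 ✓
  Q = -2.314 -> Y = 5.355 ✓
  Q = -1.59 -> Y = 2.529 ✓
All samples match this transformation.

(c) Q²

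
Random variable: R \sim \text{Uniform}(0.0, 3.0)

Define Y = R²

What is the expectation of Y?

Using E[X²] = Var(X) + (E[X])²:
E[R] = 1.5
Var(R) = (3 - 0)^2/12 = 0.75
E[R²] = 0.75 + 1.5² = 0.75 + 2.25 = 3

3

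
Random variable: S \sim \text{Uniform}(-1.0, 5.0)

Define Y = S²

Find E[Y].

E[S²] = Var(S) + (E[S])² = 3 + 4 = 7

7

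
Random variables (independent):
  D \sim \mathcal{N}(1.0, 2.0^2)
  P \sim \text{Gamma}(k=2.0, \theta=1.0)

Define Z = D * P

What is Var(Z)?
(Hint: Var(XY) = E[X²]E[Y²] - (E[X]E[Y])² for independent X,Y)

Var(XY) = E[X²]E[Y²] - (E[X]E[Y])²
E[D] = 1, Var(D) = 4
E[P] = 2, Var(P) = 2
E[D²] = 4 + 1² = 5
E[P²] = 2 + 2² = 6
Var(Z) = 5*6 - (1*2)²
= 30 - 4 = 26

26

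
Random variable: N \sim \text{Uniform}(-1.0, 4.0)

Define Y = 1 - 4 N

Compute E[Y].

For Y = -4N + 1:
E[Y] = -4 * E[N] + 1
E[N] = (-1 + 4)/2 = 1.5
E[Y] = -4 * 1.5 + 1 = -5

-5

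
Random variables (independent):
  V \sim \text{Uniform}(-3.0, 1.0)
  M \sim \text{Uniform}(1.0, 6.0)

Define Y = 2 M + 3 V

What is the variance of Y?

For independent RVs: Var(aX + bY) = a²Var(X) + b²Var(Y)
Var(V) = 1.3333333
Var(M) = 2.0833333
Var(Y) = 3²*1.3333333 + 2²*2.0833333
= 9*1.3333333 + 4*2.0833333 = 20.333333

20.333333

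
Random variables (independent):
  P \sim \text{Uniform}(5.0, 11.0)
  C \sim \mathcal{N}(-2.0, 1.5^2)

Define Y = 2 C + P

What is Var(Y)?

For independent RVs: Var(aX + bY) = a²Var(X) + b²Var(Y)
Var(P) = 3
Var(C) = 2.25
Var(Y) = 1²*3 + 2²*2.25
= 1*3 + 4*2.25 = 12

12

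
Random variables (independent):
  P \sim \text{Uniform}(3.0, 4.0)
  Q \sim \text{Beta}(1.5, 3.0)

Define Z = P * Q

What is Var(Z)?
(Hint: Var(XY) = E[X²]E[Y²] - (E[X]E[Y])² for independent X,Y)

Var(XY) = E[X²]E[Y²] - (E[X]E[Y])²
E[P] = 3.5, Var(P) = 0.083333333
E[Q] = 0.33333333, Var(Q) = 0.04040404
E[P²] = 0.083333333 + 3.5² = 12.333333
E[Q²] = 0.04040404 + 0.33333333² = 0.15151515
Var(Z) = 12.333333*0.15151515 - (3.5*0.33333333)²
= 1.8686869 - 1.3611111 = 0.50757576

0.50757576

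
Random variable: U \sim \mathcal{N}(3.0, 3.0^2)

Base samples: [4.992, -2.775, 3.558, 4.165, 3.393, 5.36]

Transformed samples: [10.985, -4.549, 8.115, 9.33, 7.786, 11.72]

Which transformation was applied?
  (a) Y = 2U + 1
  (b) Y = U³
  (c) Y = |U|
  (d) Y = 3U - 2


Checking option (a) Y = 2U + 1:
  U = 4.992 -> Y = 10.985 ✓
  U = -2.775 -> Y = -4.549 ✓
  U = 3.558 -> Y = 8.115 ✓
All samples match this transformation.

(a) 2U + 1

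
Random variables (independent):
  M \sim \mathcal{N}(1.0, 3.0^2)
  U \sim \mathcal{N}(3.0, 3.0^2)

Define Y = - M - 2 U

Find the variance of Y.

For independent RVs: Var(aX + bY) = a²Var(X) + b²Var(Y)
Var(M) = 9
Var(U) = 9
Var(Y) = (-1)²*9 + (-2)²*9
= 1*9 + 4*9 = 45

45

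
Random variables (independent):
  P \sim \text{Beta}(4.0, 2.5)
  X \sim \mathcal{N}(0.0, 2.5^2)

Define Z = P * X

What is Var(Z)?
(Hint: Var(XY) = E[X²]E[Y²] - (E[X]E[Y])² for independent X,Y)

Var(XY) = E[X²]E[Y²] - (E[X]E[Y])²
E[P] = 0.61538462, Var(P) = 0.031558185
E[X] = 0, Var(X) = 6.25
E[P²] = 0.031558185 + 0.61538462² = 0.41025641
E[X²] = 6.25 + 0² = 6.25
Var(Z) = 0.41025641*6.25 - (0.61538462*0)²
= 2.5641026 - 0 = 2.5641026

2.5641026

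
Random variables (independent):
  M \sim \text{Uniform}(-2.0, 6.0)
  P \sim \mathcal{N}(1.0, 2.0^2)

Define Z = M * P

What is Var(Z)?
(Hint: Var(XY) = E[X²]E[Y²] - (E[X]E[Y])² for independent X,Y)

Var(XY) = E[X²]E[Y²] - (E[X]E[Y])²
E[M] = 2, Var(M) = 5.3333333
E[P] = 1, Var(P) = 4
E[M²] = 5.3333333 + 2² = 9.3333333
E[P²] = 4 + 1² = 5
Var(Z) = 9.3333333*5 - (2*1)²
= 46.666667 - 4 = 42.666667

42.666667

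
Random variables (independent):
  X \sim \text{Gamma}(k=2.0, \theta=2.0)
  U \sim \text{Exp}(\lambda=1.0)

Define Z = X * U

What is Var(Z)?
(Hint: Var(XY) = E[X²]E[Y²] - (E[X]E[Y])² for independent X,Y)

Var(XY) = E[X²]E[Y²] - (E[X]E[Y])²
E[X] = 4, Var(X) = 8
E[U] = 1, Var(U) = 1
E[X²] = 8 + 4² = 24
E[U²] = 1 + 1² = 2
Var(Z) = 24*2 - (4*1)²
= 48 - 16 = 32

32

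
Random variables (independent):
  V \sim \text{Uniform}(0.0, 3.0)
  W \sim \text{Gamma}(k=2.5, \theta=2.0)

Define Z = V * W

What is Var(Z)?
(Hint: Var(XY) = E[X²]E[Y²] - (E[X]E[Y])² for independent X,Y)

Var(XY) = E[X²]E[Y²] - (E[X]E[Y])²
E[V] = 1.5, Var(V) = 0.75
E[W] = 5, Var(W) = 10
E[V²] = 0.75 + 1.5² = 3
E[W²] = 10 + 5² = 35
Var(Z) = 3*35 - (1.5*5)²
= 105 - 56.25 = 48.75

48.75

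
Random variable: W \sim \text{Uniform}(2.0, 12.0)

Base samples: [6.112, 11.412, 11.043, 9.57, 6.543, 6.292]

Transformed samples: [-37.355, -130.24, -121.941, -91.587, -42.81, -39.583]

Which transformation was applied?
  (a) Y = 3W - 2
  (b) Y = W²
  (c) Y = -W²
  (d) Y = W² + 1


Checking option (c) Y = -W²:
  W = 6.112 -> Y = -37.355 ✓
  W = 11.412 -> Y = -130.24 ✓
  W = 11.043 -> Y = -121.941 ✓
All samples match this transformation.

(c) -W²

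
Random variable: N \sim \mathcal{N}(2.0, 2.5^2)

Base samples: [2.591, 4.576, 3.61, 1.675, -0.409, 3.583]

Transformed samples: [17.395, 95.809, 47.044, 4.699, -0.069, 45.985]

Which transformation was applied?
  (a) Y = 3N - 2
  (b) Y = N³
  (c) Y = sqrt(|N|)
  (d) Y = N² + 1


Checking option (b) Y = N³:
  N = 2.591 -> Y = 17.395 ✓
  N = 4.576 -> Y = 95.809 ✓
  N = 3.61 -> Y = 47.044 ✓
All samples match this transformation.

(b) N³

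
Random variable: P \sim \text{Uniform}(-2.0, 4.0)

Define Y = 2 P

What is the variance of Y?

For Y = aP + b: Var(Y) = a² * Var(P)
Var(P) = (4 + 2)^2/12 = 3
Var(Y) = 2² * 3 = 4 * 3 = 12

12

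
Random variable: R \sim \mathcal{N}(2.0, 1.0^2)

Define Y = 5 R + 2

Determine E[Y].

For Y = 5R + 2:
E[Y] = 5 * E[R] + 2
E[R] = 2.0 = 2
E[Y] = 5 * 2 + 2 = 12

12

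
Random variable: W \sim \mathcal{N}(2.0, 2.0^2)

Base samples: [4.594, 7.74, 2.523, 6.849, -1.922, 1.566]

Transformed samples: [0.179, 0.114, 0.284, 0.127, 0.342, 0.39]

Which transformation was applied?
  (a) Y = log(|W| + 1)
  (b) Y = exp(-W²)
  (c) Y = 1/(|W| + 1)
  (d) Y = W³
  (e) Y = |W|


Checking option (c) Y = 1/(|W| + 1):
  W = 4.594 -> Y = 0.179 ✓
  W = 7.74 -> Y = 0.114 ✓
  W = 2.523 -> Y = 0.284 ✓
All samples match this transformation.

(c) 1/(|W| + 1)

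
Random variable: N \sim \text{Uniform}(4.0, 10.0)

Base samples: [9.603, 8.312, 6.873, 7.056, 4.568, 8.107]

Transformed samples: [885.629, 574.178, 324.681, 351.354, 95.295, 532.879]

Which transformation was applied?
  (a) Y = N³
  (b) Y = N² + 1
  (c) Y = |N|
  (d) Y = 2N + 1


Checking option (a) Y = N³:
  N = 9.603 -> Y = 885.629 ✓
  N = 8.312 -> Y = 574.178 ✓
  N = 6.873 -> Y = 324.681 ✓
All samples match this transformation.

(a) N³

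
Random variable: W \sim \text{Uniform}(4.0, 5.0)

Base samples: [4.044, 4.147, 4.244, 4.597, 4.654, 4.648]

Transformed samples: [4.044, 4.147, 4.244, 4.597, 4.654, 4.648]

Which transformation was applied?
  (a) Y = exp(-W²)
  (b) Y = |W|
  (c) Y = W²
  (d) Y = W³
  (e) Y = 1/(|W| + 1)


Checking option (b) Y = |W|:
  W = 4.044 -> Y = 4.044 ✓
  W = 4.147 -> Y = 4.147 ✓
  W = 4.244 -> Y = 4.244 ✓
All samples match this transformation.

(b) |W|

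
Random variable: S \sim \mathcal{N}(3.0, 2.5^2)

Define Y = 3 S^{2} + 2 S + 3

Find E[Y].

E[Y] = 3*E[S²] + 2*E[S] + 3
E[S] = 3
E[S²] = Var(S) + (E[S])² = 6.25 + 9 = 15.25
E[Y] = 3*15.25 + 2*3 + 3 = 54.75

54.75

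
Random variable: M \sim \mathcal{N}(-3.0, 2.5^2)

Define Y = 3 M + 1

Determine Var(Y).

For Y = aM + b: Var(Y) = a² * Var(M)
Var(M) = 2.5^2 = 6.25
Var(Y) = 3² * 6.25 = 9 * 6.25 = 56.25

56.25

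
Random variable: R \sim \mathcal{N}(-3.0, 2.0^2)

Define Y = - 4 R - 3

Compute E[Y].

For Y = -4R - 3:
E[Y] = -4 * E[R] - 3
E[R] = -3.0 = -3
E[Y] = -4 * (-3) - 3 = 9

9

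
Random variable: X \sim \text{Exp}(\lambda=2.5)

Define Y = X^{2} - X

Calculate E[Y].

E[Y] = 1*E[X²] - 1*E[X]
E[X] = 0.4
E[X²] = Var(X) + (E[X])² = 0.16 + 0.16 = 0.32
E[Y] = 1*0.32 - 1*0.4 = -0.08

-0.08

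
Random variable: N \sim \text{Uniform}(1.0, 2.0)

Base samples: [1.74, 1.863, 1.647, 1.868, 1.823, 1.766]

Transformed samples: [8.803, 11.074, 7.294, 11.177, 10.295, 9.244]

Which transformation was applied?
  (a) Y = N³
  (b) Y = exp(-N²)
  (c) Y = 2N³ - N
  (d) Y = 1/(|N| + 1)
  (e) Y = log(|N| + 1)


Checking option (c) Y = 2N³ - N:
  N = 1.74 -> Y = 8.803 ✓
  N = 1.863 -> Y = 11.074 ✓
  N = 1.647 -> Y = 7.294 ✓
All samples match this transformation.

(c) 2N³ - N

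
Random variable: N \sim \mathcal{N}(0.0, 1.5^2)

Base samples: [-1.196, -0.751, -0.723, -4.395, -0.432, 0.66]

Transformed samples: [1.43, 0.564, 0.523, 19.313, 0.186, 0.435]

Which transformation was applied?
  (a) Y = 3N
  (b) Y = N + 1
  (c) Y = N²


Checking option (c) Y = N²:
  N = -1.196 -> Y = 1.43 ✓
  N = -0.751 -> Y = 0.564 ✓
  N = -0.723 -> Y = 0.523 ✓
All samples match this transformation.

(c) N²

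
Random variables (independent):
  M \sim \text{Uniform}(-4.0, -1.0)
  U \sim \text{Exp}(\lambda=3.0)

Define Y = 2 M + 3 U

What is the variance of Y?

For independent RVs: Var(aX + bY) = a²Var(X) + b²Var(Y)
Var(M) = 0.75
Var(U) = 0.11111111
Var(Y) = 2²*0.75 + 3²*0.11111111
= 4*0.75 + 9*0.11111111 = 4

4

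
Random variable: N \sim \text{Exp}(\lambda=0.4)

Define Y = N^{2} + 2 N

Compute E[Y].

E[Y] = 1*E[N²] + 2*E[N]
E[N] = 2.5
E[N²] = Var(N) + (E[N])² = 6.25 + 6.25 = 12.5
E[Y] = 1*12.5 + 2*2.5 = 17.5

17.5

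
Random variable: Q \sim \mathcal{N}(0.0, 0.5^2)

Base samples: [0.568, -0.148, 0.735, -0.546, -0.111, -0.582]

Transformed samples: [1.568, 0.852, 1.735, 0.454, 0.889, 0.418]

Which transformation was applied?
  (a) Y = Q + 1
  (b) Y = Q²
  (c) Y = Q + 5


Checking option (a) Y = Q + 1:
  Q = 0.568 -> Y = 1.568 ✓
  Q = -0.148 -> Y = 0.852 ✓
  Q = 0.735 -> Y = 1.735 ✓
All samples match this transformation.

(a) Q + 1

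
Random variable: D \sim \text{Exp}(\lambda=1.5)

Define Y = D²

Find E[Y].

E[D²] = Var(D) + (E[D])² = 0.44444444 + 0.44444444 = 0.88888889

0.88888889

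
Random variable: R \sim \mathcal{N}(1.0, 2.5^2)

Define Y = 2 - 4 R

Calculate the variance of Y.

For Y = aR + b: Var(Y) = a² * Var(R)
Var(R) = 2.5^2 = 6.25
Var(Y) = (-4)² * 6.25 = 16 * 6.25 = 100

100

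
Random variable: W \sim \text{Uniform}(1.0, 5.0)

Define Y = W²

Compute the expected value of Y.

E[W²] = Var(W) + (E[W])² = 1.3333333 + 9 = 10.333333

10.333333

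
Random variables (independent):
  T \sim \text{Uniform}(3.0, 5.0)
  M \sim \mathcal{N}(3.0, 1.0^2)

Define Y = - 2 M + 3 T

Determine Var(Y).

For independent RVs: Var(aX + bY) = a²Var(X) + b²Var(Y)
Var(T) = 0.33333333
Var(M) = 1
Var(Y) = 3²*0.33333333 + (-2)²*1
= 9*0.33333333 + 4*1 = 7

7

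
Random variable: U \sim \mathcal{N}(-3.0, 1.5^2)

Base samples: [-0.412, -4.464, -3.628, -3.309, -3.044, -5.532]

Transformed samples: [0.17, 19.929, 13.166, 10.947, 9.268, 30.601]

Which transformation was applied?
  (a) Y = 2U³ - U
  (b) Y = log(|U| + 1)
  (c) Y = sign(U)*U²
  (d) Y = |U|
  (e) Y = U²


Checking option (e) Y = U²:
  U = -0.412 -> Y = 0.17 ✓
  U = -4.464 -> Y = 19.929 ✓
  U = -3.628 -> Y = 13.166 ✓
All samples match this transformation.

(e) U²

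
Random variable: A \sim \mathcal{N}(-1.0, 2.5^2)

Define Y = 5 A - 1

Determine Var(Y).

For Y = aA + b: Var(Y) = a² * Var(A)
Var(A) = 2.5^2 = 6.25
Var(Y) = 5² * 6.25 = 25 * 6.25 = 156.25

156.25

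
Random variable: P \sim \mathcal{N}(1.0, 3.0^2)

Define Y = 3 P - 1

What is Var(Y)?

For Y = aP + b: Var(Y) = a² * Var(P)
Var(P) = 3.0^2 = 9
Var(Y) = 3² * 9 = 9 * 9 = 81

81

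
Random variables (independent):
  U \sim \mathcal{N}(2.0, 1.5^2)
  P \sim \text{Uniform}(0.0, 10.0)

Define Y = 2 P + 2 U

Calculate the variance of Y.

For independent RVs: Var(aX + bY) = a²Var(X) + b²Var(Y)
Var(U) = 2.25
Var(P) = 8.3333333
Var(Y) = 2²*2.25 + 2²*8.3333333
= 4*2.25 + 4*8.3333333 = 42.333333

42.333333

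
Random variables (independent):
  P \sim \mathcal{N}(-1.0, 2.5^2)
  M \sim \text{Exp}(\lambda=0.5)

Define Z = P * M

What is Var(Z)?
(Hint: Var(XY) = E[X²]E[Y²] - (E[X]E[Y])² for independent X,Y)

Var(XY) = E[X²]E[Y²] - (E[X]E[Y])²
E[P] = -1, Var(P) = 6.25
E[M] = 2, Var(M) = 4
E[P²] = 6.25 + (-1)² = 7.25
E[M²] = 4 + 2² = 8
Var(Z) = 7.25*8 - (-1*2)²
= 58 - 4 = 54

54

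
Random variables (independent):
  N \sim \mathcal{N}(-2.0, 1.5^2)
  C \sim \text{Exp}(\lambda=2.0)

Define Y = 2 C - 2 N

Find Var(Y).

For independent RVs: Var(aX + bY) = a²Var(X) + b²Var(Y)
Var(N) = 2.25
Var(C) = 0.25
Var(Y) = (-2)²*2.25 + 2²*0.25
= 4*2.25 + 4*0.25 = 10

10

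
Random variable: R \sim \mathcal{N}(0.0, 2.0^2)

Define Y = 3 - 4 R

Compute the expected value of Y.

For Y = -4R + 3:
E[Y] = -4 * E[R] + 3
E[R] = 0.0 = 0
E[Y] = -4 * 0 + 3 = 3

3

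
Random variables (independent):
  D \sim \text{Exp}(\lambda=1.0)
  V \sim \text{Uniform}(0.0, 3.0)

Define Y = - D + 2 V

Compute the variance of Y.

For independent RVs: Var(aX + bY) = a²Var(X) + b²Var(Y)
Var(D) = 1
Var(V) = 0.75
Var(Y) = (-1)²*1 + 2²*0.75
= 1*1 + 4*0.75 = 4

4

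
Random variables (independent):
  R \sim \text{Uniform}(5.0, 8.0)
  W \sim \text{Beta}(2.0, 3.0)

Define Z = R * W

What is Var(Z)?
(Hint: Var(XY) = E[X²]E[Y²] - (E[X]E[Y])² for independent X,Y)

Var(XY) = E[X²]E[Y²] - (E[X]E[Y])²
E[R] = 6.5, Var(R) = 0.75
E[W] = 0.4, Var(W) = 0.04
E[R²] = 0.75 + 6.5² = 43
E[W²] = 0.04 + 0.4² = 0.2
Var(Z) = 43*0.2 - (6.5*0.4)²
= 8.6 - 6.76 = 1.84

1.84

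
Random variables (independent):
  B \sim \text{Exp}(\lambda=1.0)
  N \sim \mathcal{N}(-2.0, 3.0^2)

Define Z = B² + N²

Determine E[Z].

E[Z] = E[B²] + E[N²]
E[B²] = Var(B) + E[B]² = 1 + 1 = 2
E[N²] = Var(N) + E[N]² = 9 + 4 = 13
E[Z] = 2 + 13 = 15

15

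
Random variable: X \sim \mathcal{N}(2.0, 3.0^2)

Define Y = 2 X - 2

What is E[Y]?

For Y = 2X - 2:
E[Y] = 2 * E[X] - 2
E[X] = 2.0 = 2
E[Y] = 2 * 2 - 2 = 2

2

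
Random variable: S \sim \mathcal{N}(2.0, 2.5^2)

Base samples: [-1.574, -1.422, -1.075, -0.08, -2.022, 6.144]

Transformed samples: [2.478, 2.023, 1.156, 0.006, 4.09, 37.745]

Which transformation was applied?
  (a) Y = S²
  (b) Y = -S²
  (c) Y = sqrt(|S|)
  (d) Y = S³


Checking option (a) Y = S²:
  S = -1.574 -> Y = 2.478 ✓
  S = -1.422 -> Y = 2.023 ✓
  S = -1.075 -> Y = 1.156 ✓
All samples match this transformation.

(a) S²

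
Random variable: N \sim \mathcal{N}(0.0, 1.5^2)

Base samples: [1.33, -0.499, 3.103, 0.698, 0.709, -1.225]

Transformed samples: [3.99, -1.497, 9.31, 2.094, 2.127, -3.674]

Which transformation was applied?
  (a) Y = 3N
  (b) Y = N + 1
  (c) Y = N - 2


Checking option (a) Y = 3N:
  N = 1.33 -> Y = 3.99 ✓
  N = -0.499 -> Y = -1.497 ✓
  N = 3.103 -> Y = 9.31 ✓
All samples match this transformation.

(a) 3N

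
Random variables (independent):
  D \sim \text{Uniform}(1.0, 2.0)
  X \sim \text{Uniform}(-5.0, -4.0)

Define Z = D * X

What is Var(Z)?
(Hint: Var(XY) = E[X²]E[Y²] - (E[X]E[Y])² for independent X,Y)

Var(XY) = E[X²]E[Y²] - (E[X]E[Y])²
E[D] = 1.5, Var(D) = 0.083333333
E[X] = -4.5, Var(X) = 0.083333333
E[D²] = 0.083333333 + 1.5² = 2.3333333
E[X²] = 0.083333333 + (-4.5)² = 20.333333
Var(Z) = 2.3333333*20.333333 - (1.5*(-4.5))²
= 47.444444 - 45.5625 = 1.8819444

1.8819444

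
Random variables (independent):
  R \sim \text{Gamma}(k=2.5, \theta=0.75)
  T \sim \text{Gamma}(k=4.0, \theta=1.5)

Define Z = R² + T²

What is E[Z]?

E[Z] = E[R²] + E[T²]
E[R²] = Var(R) + E[R]² = 1.40625 + 3.515625 = 4.921875
E[T²] = Var(T) + E[T]² = 9 + 36 = 45
E[Z] = 4.921875 + 45 = 49.921875

49.921875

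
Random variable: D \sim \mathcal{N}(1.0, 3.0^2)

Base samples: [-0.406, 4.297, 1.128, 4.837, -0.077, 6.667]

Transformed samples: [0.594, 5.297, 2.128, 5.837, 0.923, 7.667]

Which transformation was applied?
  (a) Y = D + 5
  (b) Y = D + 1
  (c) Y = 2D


Checking option (b) Y = D + 1:
  D = -0.406 -> Y = 0.594 ✓
  D = 4.297 -> Y = 5.297 ✓
  D = 1.128 -> Y = 2.128 ✓
All samples match this transformation.

(b) D + 1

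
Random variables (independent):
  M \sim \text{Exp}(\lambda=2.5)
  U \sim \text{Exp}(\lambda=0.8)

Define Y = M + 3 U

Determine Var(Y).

For independent RVs: Var(aX + bY) = a²Var(X) + b²Var(Y)
Var(M) = 0.16
Var(U) = 1.5625
Var(Y) = 1²*0.16 + 3²*1.5625
= 1*0.16 + 9*1.5625 = 14.2225

14.2225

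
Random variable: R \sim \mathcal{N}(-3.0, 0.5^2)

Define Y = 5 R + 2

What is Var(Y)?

For Y = aR + b: Var(Y) = a² * Var(R)
Var(R) = 0.5^2 = 0.25
Var(Y) = 5² * 0.25 = 25 * 0.25 = 6.25

6.25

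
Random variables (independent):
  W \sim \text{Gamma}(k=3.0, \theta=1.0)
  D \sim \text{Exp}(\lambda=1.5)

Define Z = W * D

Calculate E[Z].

For independent RVs: E[XY] = E[X]*E[Y]
E[W] = 3
E[D] = 0.66666667
E[Z] = 3 * 0.66666667 = 2

2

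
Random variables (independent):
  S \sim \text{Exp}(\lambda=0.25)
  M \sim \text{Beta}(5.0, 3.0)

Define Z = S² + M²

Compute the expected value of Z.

E[Z] = E[S²] + E[M²]
E[S²] = Var(S) + E[S]² = 16 + 16 = 32
E[M²] = Var(M) + E[M]² = 0.026041667 + 0.390625 = 0.41666667
E[Z] = 32 + 0.41666667 = 32.416667

32.416667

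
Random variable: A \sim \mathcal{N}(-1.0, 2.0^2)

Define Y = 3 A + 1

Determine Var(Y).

For Y = aA + b: Var(Y) = a² * Var(A)
Var(A) = 2.0^2 = 4
Var(Y) = 3² * 4 = 9 * 4 = 36

36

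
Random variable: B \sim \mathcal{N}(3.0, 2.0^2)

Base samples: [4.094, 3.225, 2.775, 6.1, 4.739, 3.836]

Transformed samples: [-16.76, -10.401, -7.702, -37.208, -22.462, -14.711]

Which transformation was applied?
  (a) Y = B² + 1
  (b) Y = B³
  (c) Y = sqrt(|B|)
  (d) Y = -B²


Checking option (d) Y = -B²:
  B = 4.094 -> Y = -16.76 ✓
  B = 3.225 -> Y = -10.401 ✓
  B = 2.775 -> Y = -7.702 ✓
All samples match this transformation.

(d) -B²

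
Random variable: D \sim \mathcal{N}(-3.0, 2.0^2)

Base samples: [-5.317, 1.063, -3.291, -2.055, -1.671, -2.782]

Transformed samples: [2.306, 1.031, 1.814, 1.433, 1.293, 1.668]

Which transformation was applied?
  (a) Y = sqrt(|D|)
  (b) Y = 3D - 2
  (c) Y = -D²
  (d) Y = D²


Checking option (a) Y = sqrt(|D|):
  D = -5.317 -> Y = 2.306 ✓
  D = 1.063 -> Y = 1.031 ✓
  D = -3.291 -> Y = 1.814 ✓
All samples match this transformation.

(a) sqrt(|D|)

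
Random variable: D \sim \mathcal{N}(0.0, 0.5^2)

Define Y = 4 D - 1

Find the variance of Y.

For Y = aD + b: Var(Y) = a² * Var(D)
Var(D) = 0.5^2 = 0.25
Var(Y) = 4² * 0.25 = 16 * 0.25 = 4

4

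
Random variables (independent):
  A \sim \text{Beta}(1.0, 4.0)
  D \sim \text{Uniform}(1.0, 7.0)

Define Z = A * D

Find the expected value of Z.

For independent RVs: E[XY] = E[X]*E[Y]
E[A] = 0.2
E[D] = 4
E[Z] = 0.2 * 4 = 0.8

0.8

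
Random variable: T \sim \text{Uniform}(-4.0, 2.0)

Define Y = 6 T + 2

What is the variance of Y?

For Y = aT + b: Var(Y) = a² * Var(T)
Var(T) = (2 + 4)^2/12 = 3
Var(Y) = 6² * 3 = 36 * 3 = 108

108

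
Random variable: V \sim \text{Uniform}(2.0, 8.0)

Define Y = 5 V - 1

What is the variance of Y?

For Y = aV + b: Var(Y) = a² * Var(V)
Var(V) = (8 - 2)^2/12 = 3
Var(Y) = 5² * 3 = 25 * 3 = 75

75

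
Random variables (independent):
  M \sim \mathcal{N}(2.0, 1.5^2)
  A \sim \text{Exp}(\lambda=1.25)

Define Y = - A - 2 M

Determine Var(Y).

For independent RVs: Var(aX + bY) = a²Var(X) + b²Var(Y)
Var(M) = 2.25
Var(A) = 0.64
Var(Y) = (-2)²*2.25 + (-1)²*0.64
= 4*2.25 + 1*0.64 = 9.64

9.64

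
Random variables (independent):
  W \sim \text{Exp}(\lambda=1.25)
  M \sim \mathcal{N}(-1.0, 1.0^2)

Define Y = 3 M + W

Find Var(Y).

For independent RVs: Var(aX + bY) = a²Var(X) + b²Var(Y)
Var(W) = 0.64
Var(M) = 1
Var(Y) = 1²*0.64 + 3²*1
= 1*0.64 + 9*1 = 9.64

9.64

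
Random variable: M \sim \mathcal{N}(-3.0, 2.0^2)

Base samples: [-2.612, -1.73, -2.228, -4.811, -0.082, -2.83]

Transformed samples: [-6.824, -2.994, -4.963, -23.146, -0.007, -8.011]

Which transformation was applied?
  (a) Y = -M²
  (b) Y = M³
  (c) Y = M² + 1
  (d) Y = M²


Checking option (a) Y = -M²:
  M = -2.612 -> Y = -6.824 ✓
  M = -1.73 -> Y = -2.994 ✓
  M = -2.228 -> Y = -4.963 ✓
All samples match this transformation.

(a) -M²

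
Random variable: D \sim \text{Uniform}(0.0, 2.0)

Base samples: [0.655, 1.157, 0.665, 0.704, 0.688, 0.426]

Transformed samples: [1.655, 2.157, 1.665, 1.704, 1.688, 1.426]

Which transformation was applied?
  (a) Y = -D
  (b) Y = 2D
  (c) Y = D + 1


Checking option (c) Y = D + 1:
  D = 0.655 -> Y = 1.655 ✓
  D = 1.157 -> Y = 2.157 ✓
  D = 0.665 -> Y = 1.665 ✓
All samples match this transformation.

(c) D + 1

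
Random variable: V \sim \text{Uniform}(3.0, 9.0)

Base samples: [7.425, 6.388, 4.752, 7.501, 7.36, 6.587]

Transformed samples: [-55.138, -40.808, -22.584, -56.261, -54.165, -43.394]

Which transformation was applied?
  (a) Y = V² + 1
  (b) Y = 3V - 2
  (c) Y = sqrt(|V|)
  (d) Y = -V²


Checking option (d) Y = -V²:
  V = 7.425 -> Y = -55.138 ✓
  V = 6.388 -> Y = -40.808 ✓
  V = 4.752 -> Y = -22.584 ✓
All samples match this transformation.

(d) -V²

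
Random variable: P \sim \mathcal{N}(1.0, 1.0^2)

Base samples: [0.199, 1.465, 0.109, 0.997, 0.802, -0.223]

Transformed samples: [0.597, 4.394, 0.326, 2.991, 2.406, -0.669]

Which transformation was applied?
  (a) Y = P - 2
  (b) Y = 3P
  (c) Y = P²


Checking option (b) Y = 3P:
  P = 0.199 -> Y = 0.597 ✓
  P = 1.465 -> Y = 4.394 ✓
  P = 0.109 -> Y = 0.326 ✓
All samples match this transformation.

(b) 3P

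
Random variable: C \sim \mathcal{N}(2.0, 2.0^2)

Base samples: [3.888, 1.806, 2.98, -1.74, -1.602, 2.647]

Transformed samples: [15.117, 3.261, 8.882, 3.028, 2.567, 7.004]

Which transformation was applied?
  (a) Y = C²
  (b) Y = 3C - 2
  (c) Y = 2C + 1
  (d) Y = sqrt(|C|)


Checking option (a) Y = C²:
  C = 3.888 -> Y = 15.117 ✓
  C = 1.806 -> Y = 3.261 ✓
  C = 2.98 -> Y = 8.882 ✓
All samples match this transformation.

(a) C²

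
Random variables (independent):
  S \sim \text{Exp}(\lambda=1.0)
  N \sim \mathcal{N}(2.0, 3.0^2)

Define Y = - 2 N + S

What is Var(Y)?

For independent RVs: Var(aX + bY) = a²Var(X) + b²Var(Y)
Var(S) = 1
Var(N) = 9
Var(Y) = 1²*1 + (-2)²*9
= 1*1 + 4*9 = 37

37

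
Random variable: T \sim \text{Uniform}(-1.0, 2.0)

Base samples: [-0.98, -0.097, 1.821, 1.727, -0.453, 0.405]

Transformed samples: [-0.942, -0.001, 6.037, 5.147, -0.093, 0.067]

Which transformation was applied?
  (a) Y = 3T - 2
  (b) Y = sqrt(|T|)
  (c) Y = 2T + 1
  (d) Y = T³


Checking option (d) Y = T³:
  T = -0.98 -> Y = -0.942 ✓
  T = -0.097 -> Y = -0.001 ✓
  T = 1.821 -> Y = 6.037 ✓
All samples match this transformation.

(d) T³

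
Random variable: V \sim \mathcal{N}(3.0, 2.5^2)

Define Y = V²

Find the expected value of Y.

Using E[X²] = Var(X) + (E[X])²:
E[V] = 3
Var(V) = 2.5^2 = 6.25
E[V²] = 6.25 + 3² = 6.25 + 9 = 15.25

15.25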